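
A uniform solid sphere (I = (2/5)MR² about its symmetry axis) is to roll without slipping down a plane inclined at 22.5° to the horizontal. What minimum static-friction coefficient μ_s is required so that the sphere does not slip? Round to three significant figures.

μ_min ≈ 0.118

For this body I = (2/5)MR², i.e. k = I/(MR²) = 0.4.
Translational: Mg sinθ − f = Ma. Rotational about the CM: fR = Iα = kMRa, so f = kMa.
These give a = g sinθ/(1+k) and the required friction f = kMg sinθ/(1+k).
The normal force is N = Mg cosθ, so μ_min = f/N = k tanθ/(1+k).
μ_min = 0.4 × tan22.5° / 1.4 ≈ 0.118.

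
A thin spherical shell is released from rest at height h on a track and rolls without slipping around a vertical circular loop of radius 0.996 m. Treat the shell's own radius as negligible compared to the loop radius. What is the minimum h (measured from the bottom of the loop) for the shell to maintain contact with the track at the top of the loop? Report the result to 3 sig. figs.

h_min ≈ 2.82 m

For this body I = (2/3)MR², i.e. k = I/(MR²) = 2/3.
At the top of the loop, the minimum-contact condition is Mg = Mv_top²/r, so v_top² = gr.
With ω = v/R, the kinetic energy at speed v is ½(1+k)Mv² = (5/6)Mv².
Energy conservation from release (height h) to the top (height 2r): Mgh = Mg(2r) + (5/6)M·gr.
Thus h_min = 2r + (1+k)r/2 = r(2 + 1.667/2) = 0.996 × 2.833 ≈ 2.82 m.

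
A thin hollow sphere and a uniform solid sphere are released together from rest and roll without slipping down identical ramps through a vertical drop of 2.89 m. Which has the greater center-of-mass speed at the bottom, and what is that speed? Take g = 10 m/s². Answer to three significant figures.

the uniform solid sphere, at v ≈ 6.43 m/s

For rolling without slipping, Mgh = ½(1+k)Mv² where k = I/(MR²), so v = √(2gh/(1+k)).
Thin hollow sphere: k = 2/3, giving v = √(2×10×2.89/1.667) = 5.889 m/s.
Uniform solid sphere: k = 0.4, giving v = √(2×10×2.89/1.4) = 6.425 m/s.
The smaller k wins: the uniform solid sphere, at ≈ 6.43 m/s.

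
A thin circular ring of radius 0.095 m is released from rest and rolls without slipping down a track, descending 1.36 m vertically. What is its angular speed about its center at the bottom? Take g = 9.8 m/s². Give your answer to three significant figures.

ω ≈ 38.4 rad/s

The moment of inertia is MR², giving k ≡ I/(MR²) = 1.
Since it rolls without slipping, ω = v/R and KE = ½Mv² + ½Iω² = ½(1+k)Mv² = Mv².
Energy conservation Mgh = ½(1+k)Mv² gives v = √(2gh/(1+k)) = √(2 × 9.8 × 1.36 / 2) = 3.651 m/s.
Then ω = v/R = 3.651 / 0.095 ≈ 38.4 rad/s.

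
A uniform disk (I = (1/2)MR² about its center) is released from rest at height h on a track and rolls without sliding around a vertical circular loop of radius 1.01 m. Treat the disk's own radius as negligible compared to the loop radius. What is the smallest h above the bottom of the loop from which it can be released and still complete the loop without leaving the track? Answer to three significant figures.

h_min ≈ 2.78 m

The moment of inertia is (1/2)MR², giving k ≡ I/(MR²) = 0.5.
At the top of the loop, the minimum-contact condition is Mg = Mv_top²/r, so v_top² = gr.
With ω = v/R, the kinetic energy at speed v is ½(1+k)Mv² = (3/4)Mv².
Energy conservation from release (height h) to the top (height 2r): Mgh = Mg(2r) + (3/4)M·gr.
Thus h_min = 2r + (1+k)r/2 = r(2 + 1.5/2) = 1.01 × 2.75 ≈ 2.78 m.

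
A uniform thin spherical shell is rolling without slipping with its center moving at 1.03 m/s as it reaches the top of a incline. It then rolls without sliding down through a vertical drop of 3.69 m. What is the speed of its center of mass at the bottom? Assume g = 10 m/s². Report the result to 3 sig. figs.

v ≈ 6.73 m/s

The moment of inertia is (2/3)MR², giving k ≡ I/(MR²) = 2/3.
Rolling without slipping gives ω = v/R, so the total kinetic energy is ½Mv² + ½Iω² = ½(1+k)Mv² = (5/6)Mv².
Conserving energy between top and bottom: (5/6)Mv² = (5/6)Mv₀² + Mgh, hence v² = v₀² + 2gh/(1+k).
v = √(1.03² + 2×10×3.69/1.667) = √45.34 ≈ 6.73 m/s.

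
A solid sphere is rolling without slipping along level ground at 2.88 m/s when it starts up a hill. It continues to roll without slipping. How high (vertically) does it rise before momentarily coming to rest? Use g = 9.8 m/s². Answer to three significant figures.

h ≈ 0.592 m

For this body I = (2/5)MR², i.e. k = I/(MR²) = 0.4.
Pure rolling means v = ωR; then KE = ½Mv² + ½I(v/R)² = ½(1+k)Mv² = (7/10)Mv².
All of this converts to potential energy at the highest point: (7/10)Mv₀² = Mgh.
Thus h = (1+k)v₀²/(2g) = 1.4 × 2.88² / (2 × 9.8) ≈ 0.592 m.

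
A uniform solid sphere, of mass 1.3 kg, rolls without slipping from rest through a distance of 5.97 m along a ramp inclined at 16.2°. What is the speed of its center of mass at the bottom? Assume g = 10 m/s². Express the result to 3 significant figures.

The moment of inertia is (2/5)MR², giving k ≡ I/(MR²) = 0.4.
Since it rolls without slipping, ω = v/R and KE = ½Mv² + ½Iω² = ½(1+k)Mv² = (7/10)Mv².
The vertical drop is h = L sinθ = 5.97 × sin16.2° = 1.666 m.
Energy conservation: Mgh = (7/10)Mv², so v = √(2gh/(1+k)) = √(2 × 10 × 1.666 / 1.4) ≈ 4.88 m/s.

v ≈ 4.88 m/s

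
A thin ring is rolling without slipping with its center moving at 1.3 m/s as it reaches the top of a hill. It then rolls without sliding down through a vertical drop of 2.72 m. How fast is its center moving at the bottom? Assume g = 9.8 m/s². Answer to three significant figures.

v ≈ 5.32 m/s

Here I = MR², so the shape factor k = I/(MR²) = 1.
Rolling without slipping gives ω = v/R, so the total kinetic energy is ½Mv² + ½Iω² = ½(1+k)Mv² = Mv².
Conserving energy between top and bottom: Mv² = Mv₀² + Mgh, hence v² = v₀² + 2gh/(1+k).
v = √(1.3² + 2×9.8×2.72/2) = √28.35 ≈ 5.32 m/s.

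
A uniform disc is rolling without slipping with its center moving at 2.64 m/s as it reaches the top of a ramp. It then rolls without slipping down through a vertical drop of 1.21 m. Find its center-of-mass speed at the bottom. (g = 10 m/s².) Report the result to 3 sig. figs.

The moment of inertia is (1/2)MR², giving k ≡ I/(MR²) = 0.5.
Since it rolls without slipping, ω = v/R and KE = ½Mv² + ½Iω² = ½(1+k)Mv² = (3/4)Mv².
Conserving energy between top and bottom: (3/4)Mv² = (3/4)Mv₀² + Mgh, hence v² = v₀² + 2gh/(1+k).
v = √(2.64² + 2×10×1.21/1.5) = √23.1 ≈ 4.81 m/s.

v ≈ 4.81 m/s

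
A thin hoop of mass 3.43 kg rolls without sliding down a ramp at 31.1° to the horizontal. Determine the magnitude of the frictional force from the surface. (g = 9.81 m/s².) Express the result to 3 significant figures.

For this body I = MR², i.e. k = I/(MR²) = 1.
Along the incline Mg sinθ − f = Ma, and torque about the center fR = Iα = kMR²(a/R) gives f = kMa.
Combining, a = g sinθ/(1+k) and f = kMa = kMg sinθ/(1+k).
f = 1 × 3.43 × 9.81 × sin31.1° / 2 ≈ 8.69 N.

f ≈ 8.69 N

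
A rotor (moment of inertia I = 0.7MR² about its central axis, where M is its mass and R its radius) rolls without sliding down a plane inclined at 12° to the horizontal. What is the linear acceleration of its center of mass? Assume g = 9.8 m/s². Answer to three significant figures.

a ≈ 1.20 m/s²

For this body I = 0.7MR², i.e. k = I/(MR²) = 0.7.
Translational: Mg sinθ − f = Ma. Rotational about the CM: fR = Iα = kMRa, so f = kMa.
Eliminating f: Mg sinθ = (1+k)Ma, so a = g sinθ/(1+k) = 9.8 × sin12° / 1.7 ≈ 1.20 m/s².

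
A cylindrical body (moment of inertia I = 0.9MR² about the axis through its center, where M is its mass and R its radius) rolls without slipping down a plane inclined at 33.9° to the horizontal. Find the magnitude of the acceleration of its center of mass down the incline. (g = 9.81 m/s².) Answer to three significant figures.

With I = 0.9MR², the ratio k = I/(MR²) is 0.9.
Translational: Mg sinθ − f = Ma. Rotational about the CM: fR = Iα = kMRa, so f = kMa.
Eliminating f: Mg sinθ = (1+k)Ma, so a = g sinθ/(1+k) = 9.81 × sin33.9° / 1.9 ≈ 2.88 m/s².

a ≈ 2.88 m/s²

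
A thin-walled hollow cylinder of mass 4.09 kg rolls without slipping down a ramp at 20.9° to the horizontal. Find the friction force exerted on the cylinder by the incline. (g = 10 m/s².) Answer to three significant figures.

The moment of inertia is MR², giving k ≡ I/(MR²) = 1.
Translational: Mg sinθ − f = Ma. Rotational about the CM: fR = Iα = kMRa, so f = kMa.
Combining, a = g sinθ/(1+k) and f = kMa = kMg sinθ/(1+k).
f = 1 × 4.09 × 10 × sin20.9° / 2 ≈ 7.30 N.

f ≈ 7.30 N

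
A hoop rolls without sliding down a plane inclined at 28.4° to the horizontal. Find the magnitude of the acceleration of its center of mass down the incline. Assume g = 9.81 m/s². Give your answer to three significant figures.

The moment of inertia is MR², giving k ≡ I/(MR²) = 1.
Translational: Mg sinθ − f = Ma. Rotational about the CM: fR = Iα = kMRa, so f = kMa.
Eliminating f: Mg sinθ = (1+k)Ma, so a = g sinθ/(1+k) = 9.81 × sin28.4° / 2 ≈ 2.33 m/s².

a ≈ 2.33 m/s²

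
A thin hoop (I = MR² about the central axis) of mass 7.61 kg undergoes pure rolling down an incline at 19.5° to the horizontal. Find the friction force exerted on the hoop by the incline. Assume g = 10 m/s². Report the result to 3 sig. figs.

f ≈ 12.7 N

Here I = MR², so the shape factor k = I/(MR²) = 1.
Newton's second law down the slope: Mg sinθ − f = Ma. The torque equation fR = Iα (with α = a/R) gives f = kMa.
Combining, a = g sinθ/(1+k) and f = kMa = kMg sinθ/(1+k).
f = 1 × 7.61 × 10 × sin19.5° / 2 ≈ 12.7 N.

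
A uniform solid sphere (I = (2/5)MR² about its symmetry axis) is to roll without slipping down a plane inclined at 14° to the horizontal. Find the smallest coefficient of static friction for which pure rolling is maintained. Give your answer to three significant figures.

μ_min ≈ 0.0712

Here I = (2/5)MR², so the shape factor k = I/(MR²) = 0.4.
Newton's second law down the slope: Mg sinθ − f = Ma. The torque equation fR = Iα (with α = a/R) gives f = kMa.
These give a = g sinθ/(1+k) and the required friction f = kMg sinθ/(1+k).
The normal force is N = Mg cosθ, so μ_min = f/N = k tanθ/(1+k).
μ_min = 0.4 × tan14° / 1.4 ≈ 0.0712.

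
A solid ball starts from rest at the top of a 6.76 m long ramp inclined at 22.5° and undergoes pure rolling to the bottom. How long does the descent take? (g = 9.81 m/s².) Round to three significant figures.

Here I = (2/5)MR², so the shape factor k = I/(MR²) = 0.4.
Newton's second law down the slope: Mg sinθ − f = Ma. The torque equation fR = Iα (with α = a/R) gives f = kMa.
Hence a = g sinθ/(1+k) = 9.81×sin22.5°/1.4 = 2.682 m/s².
With constant a from rest, t = √(2L/a) = √(2·6.76/2.682) ≈ 2.25 s.

t ≈ 2.25 s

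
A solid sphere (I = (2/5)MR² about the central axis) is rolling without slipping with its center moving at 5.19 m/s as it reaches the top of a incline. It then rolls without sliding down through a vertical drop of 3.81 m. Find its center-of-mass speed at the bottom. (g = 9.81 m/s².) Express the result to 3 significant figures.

Here I = (2/5)MR², so the shape factor k = I/(MR²) = 0.4.
Since it rolls without slipping, ω = v/R and KE = ½Mv² + ½Iω² = ½(1+k)Mv² = (7/10)Mv².
Conserving energy between top and bottom: (7/10)Mv² = (7/10)Mv₀² + Mgh, hence v² = v₀² + 2gh/(1+k).
v = √(5.19² + 2×9.81×3.81/1.4) = √80.33 ≈ 8.96 m/s.

v ≈ 8.96 m/s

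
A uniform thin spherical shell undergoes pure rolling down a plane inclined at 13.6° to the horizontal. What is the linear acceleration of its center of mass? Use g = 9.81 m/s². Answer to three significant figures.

With I = (2/3)MR², the ratio k = I/(MR²) is 2/3.
Translational: Mg sinθ − f = Ma. Rotational about the CM: fR = Iα = kMRa, so f = kMa.
Eliminating f: Mg sinθ = (1+k)Ma, so a = g sinθ/(1+k) = 9.81 × sin13.6° / 1.667 ≈ 1.38 m/s².

a ≈ 1.38 m/s²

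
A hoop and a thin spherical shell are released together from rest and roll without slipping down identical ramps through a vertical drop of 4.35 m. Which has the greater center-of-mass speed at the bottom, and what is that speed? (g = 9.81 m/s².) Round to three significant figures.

the thin spherical shell, at v ≈ 7.16 m/s

For rolling without slipping, Mgh = ½(1+k)Mv² where k = I/(MR²), so v = √(2gh/(1+k)).
Hoop: k = 1, giving v = √(2×9.81×4.35/2) = 6.532 m/s.
Thin spherical shell: k = 2/3, giving v = √(2×9.81×4.35/1.667) = 7.156 m/s.
The smaller k wins: the thin spherical shell, at ≈ 7.16 m/s.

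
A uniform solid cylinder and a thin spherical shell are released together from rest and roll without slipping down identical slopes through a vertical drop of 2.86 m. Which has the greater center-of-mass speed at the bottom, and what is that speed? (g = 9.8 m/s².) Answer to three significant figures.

For rolling without slipping, Mgh = ½(1+k)Mv² where k = I/(MR²), so v = √(2gh/(1+k)).
Uniform solid cylinder: k = 0.5, giving v = √(2×9.8×2.86/1.5) = 6.113 m/s.
Thin spherical shell: k = 2/3, giving v = √(2×9.8×2.86/1.667) = 5.799 m/s.
The smaller k wins: the uniform solid cylinder, at ≈ 6.11 m/s.

the uniform solid cylinder, at v ≈ 6.11 m/s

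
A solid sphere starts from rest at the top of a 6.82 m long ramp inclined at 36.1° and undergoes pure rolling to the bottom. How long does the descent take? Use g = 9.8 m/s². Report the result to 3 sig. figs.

t ≈ 1.82 s

Here I = (2/5)MR², so the shape factor k = I/(MR²) = 0.4.
Translational: Mg sinθ − f = Ma. Rotational about the CM: fR = Iα = kMRa, so f = kMa.
Hence a = g sinθ/(1+k) = 9.8×sin36.1°/1.4 = 4.124 m/s².
With constant a from rest, t = √(2L/a) = √(2·6.82/4.124) ≈ 1.82 s.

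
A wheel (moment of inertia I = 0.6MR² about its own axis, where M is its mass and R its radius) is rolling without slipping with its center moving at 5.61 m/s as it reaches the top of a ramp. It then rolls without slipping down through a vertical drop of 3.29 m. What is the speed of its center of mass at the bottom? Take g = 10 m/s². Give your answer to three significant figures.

v ≈ 8.52 m/s

The moment of inertia is 0.6MR², giving k ≡ I/(MR²) = 0.6.
Pure rolling means v = ωR; then KE = ½Mv² + ½I(v/R)² = ½(1+k)Mv² = (4/5)Mv².
Energy conservation: (4/5)Mv₀² + Mgh = (4/5)Mv², so v² = v₀² + 2gh/(1+k).
v = √(5.61² + 2×10×3.29/1.6) = √72.6 ≈ 8.52 m/s.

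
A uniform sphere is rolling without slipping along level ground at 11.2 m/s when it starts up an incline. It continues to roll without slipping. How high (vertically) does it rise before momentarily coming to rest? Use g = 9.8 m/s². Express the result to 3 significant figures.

Here I = (2/5)MR², so the shape factor k = I/(MR²) = 0.4.
Rolling without slipping gives ω = v/R, so the total kinetic energy is ½Mv² + ½Iω² = ½(1+k)Mv² = (7/10)Mv².
All of this converts to potential energy at the highest point: (7/10)Mv₀² = Mgh.
Thus h = (1+k)v₀²/(2g) = 1.4 × 11.2² / (2 × 9.8) ≈ 8.96 m.

h ≈ 8.96 m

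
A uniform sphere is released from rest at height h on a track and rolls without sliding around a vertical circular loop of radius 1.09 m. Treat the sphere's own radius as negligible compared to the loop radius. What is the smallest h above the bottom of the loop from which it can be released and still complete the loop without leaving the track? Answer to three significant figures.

For this body I = (2/5)MR², i.e. k = I/(MR²) = 0.4.
At the top, contact is just lost when gravity alone supplies the centripetal force: Mg = Mv_top²/r, i.e. v_top² = gr.
With ω = v/R, the kinetic energy at speed v is ½(1+k)Mv² = (7/10)Mv².
Energy conservation from release (height h) to the top (height 2r): Mgh = Mg(2r) + (7/10)M·gr.
Thus h_min = 2r + (1+k)r/2 = r(2 + 1.4/2) = 1.09 × 2.7 ≈ 2.94 m.

h_min ≈ 2.94 m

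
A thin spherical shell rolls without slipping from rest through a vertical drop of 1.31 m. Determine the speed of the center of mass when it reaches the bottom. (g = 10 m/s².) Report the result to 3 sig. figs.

The moment of inertia is (2/3)MR², giving k ≡ I/(MR²) = 2/3.
Pure rolling means v = ωR; then KE = ½Mv² + ½I(v/R)² = ½(1+k)Mv² = (5/6)Mv².
Energy conservation: Mgh = (5/6)Mv², so v = √(2gh/(1+k)) = √(2 × 10 × 1.31 / 1.667) ≈ 3.96 m/s.

v ≈ 3.96 m/s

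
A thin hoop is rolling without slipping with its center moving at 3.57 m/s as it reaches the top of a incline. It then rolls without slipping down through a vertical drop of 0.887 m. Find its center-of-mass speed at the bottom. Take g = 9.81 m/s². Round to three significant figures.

v ≈ 4.63 m/s

With I = MR², the ratio k = I/(MR²) is 1.
Rolling without slipping gives ω = v/R, so the total kinetic energy is ½Mv² + ½Iω² = ½(1+k)Mv² = Mv².
Energy conservation: Mv₀² + Mgh = Mv², so v² = v₀² + 2gh/(1+k).
v = √(3.57² + 2×9.81×0.887/2) = √21.45 ≈ 4.63 m/s.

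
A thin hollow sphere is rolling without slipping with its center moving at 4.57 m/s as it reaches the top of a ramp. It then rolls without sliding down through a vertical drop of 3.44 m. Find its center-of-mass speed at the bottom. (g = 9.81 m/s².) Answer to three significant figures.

The moment of inertia is (2/3)MR², giving k ≡ I/(MR²) = 2/3.
Pure rolling means v = ωR; then KE = ½Mv² + ½I(v/R)² = ½(1+k)Mv² = (5/6)Mv².
Conserving energy between top and bottom: (5/6)Mv² = (5/6)Mv₀² + Mgh, hence v² = v₀² + 2gh/(1+k).
v = √(4.57² + 2×9.81×3.44/1.667) = √61.38 ≈ 7.83 m/s.

v ≈ 7.83 m/s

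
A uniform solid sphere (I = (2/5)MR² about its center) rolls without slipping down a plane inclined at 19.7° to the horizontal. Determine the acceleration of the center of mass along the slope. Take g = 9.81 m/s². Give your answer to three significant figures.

The moment of inertia is (2/5)MR², giving k ≡ I/(MR²) = 0.4.
Translational: Mg sinθ − f = Ma. Rotational about the CM: fR = Iα = kMRa, so f = kMa.
Eliminating f: Mg sinθ = (1+k)Ma, so a = g sinθ/(1+k) = 9.81 × sin19.7° / 1.4 ≈ 2.36 m/s².

a ≈ 2.36 m/s²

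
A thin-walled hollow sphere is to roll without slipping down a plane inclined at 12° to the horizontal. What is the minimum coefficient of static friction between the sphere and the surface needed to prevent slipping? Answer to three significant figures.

Here I = (2/3)MR², so the shape factor k = I/(MR²) = 2/3.
Along the incline Mg sinθ − f = Ma, and torque about the center fR = Iα = kMR²(a/R) gives f = kMa.
These give a = g sinθ/(1+k) and the required friction f = kMg sinθ/(1+k).
The normal force is N = Mg cosθ, so μ_min = f/N = k tanθ/(1+k).
μ_min = (2/3) × tan12° / 1.667 ≈ 0.0850.

μ_min ≈ 0.0850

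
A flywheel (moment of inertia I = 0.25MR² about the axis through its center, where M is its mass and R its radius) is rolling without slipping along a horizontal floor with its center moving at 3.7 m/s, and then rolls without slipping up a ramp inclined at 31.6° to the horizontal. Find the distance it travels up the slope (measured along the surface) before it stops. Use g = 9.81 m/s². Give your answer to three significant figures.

Here I = 0.25MR², so the shape factor k = I/(MR²) = 0.25.
Rolling without slipping gives ω = v/R, so the total kinetic energy is ½Mv² + ½Iω² = ½(1+k)Mv² = (5/8)Mv².
Setting this equal to Mgh gives the vertical rise h = (1+k)v₀²/(2g) = 1.25×3.7²/(2×9.81) = 0.8722 m.
Along the incline, d = h/sinθ = 0.8722/sin31.6° ≈ 1.66 m.

d ≈ 1.66 m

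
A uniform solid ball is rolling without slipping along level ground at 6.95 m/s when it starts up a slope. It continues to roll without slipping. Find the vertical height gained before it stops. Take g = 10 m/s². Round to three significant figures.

h ≈ 3.38 m

With I = (2/5)MR², the ratio k = I/(MR²) is 0.4.
Since it rolls without slipping, ω = v/R and KE = ½Mv² + ½Iω² = ½(1+k)Mv² = (7/10)Mv².
All of this converts to potential energy at the highest point: (7/10)Mv₀² = Mgh.
Thus h = (1+k)v₀²/(2g) = 1.4 × 6.95² / (2 × 10) ≈ 3.38 m.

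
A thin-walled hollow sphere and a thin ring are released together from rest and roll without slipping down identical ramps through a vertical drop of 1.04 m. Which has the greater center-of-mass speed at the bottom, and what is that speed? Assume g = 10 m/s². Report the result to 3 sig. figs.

the thin-walled hollow sphere, at v ≈ 3.53 m/s

For rolling without slipping, Mgh = ½(1+k)Mv² where k = I/(MR²), so v = √(2gh/(1+k)).
Thin-walled hollow sphere: k = 2/3, giving v = √(2×10×1.04/1.667) = 3.533 m/s.
Thin ring: k = 1, giving v = √(2×10×1.04/2) = 3.225 m/s.
The smaller k wins: the thin-walled hollow sphere, at ≈ 3.53 m/s.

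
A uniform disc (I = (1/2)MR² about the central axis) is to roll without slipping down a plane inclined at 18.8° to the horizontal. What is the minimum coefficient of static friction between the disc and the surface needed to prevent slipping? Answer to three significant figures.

Here I = (1/2)MR², so the shape factor k = I/(MR²) = 0.5.
Newton's second law down the slope: Mg sinθ − f = Ma. The torque equation fR = Iα (with α = a/R) gives f = kMa.
These give a = g sinθ/(1+k) and the required friction f = kMg sinθ/(1+k).
The normal force is N = Mg cosθ, so μ_min = f/N = k tanθ/(1+k).
μ_min = 0.5 × tan18.8° / 1.5 ≈ 0.113.

μ_min ≈ 0.113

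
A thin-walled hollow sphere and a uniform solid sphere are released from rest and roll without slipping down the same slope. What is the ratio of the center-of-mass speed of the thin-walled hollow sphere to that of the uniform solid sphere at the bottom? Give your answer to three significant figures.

v_ratio ≈ 0.917

Each satisfies Mgh = ½(1+k)Mv² with k = I/(MR²), so v ∝ 1/√(1+k).
For the thin-walled hollow sphere k = 2/3; for the uniform solid sphere k = 0.4.
v₁/v₂ = √((1+k₂)/(1+k₁)) = √(1.4/1.667) ≈ 0.917.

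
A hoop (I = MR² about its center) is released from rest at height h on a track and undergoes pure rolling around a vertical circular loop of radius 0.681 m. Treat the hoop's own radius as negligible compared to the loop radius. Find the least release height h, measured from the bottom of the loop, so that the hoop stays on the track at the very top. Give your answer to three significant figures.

The moment of inertia is MR², giving k ≡ I/(MR²) = 1.
At the top, contact is just lost when gravity alone supplies the centripetal force: Mg = Mv_top²/r, i.e. v_top² = gr.
With ω = v/R, the kinetic energy at speed v is ½(1+k)Mv² = Mv².
Energy conservation from release (height h) to the top (height 2r): Mgh = Mg(2r) + M·gr.
Thus h_min = 2r + (1+k)r/2 = r(2 + 2/2) = 0.681 × 3 ≈ 2.04 m.

h_min ≈ 2.04 m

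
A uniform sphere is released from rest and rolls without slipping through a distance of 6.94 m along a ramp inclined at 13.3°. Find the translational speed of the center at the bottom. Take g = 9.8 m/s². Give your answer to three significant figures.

v ≈ 4.73 m/s

With I = (2/5)MR², the ratio k = I/(MR²) is 0.4.
The rolling condition ω = v/R makes the rotational term ½I(v/R)² = ½kMv², so KE_total = ½(1+k)Mv² = (7/10)Mv².
The vertical drop is h = L sinθ = 6.94 × sin13.3° = 1.597 m.
Energy conservation: Mgh = (7/10)Mv², so v = √(2gh/(1+k)) = √(2 × 9.8 × 1.597 / 1.4) ≈ 4.73 m/s.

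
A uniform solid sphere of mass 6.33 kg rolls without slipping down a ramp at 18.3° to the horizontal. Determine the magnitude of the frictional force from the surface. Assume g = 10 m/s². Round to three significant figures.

For this body I = (2/5)MR², i.e. k = I/(MR²) = 0.4.
Newton's second law down the slope: Mg sinθ − f = Ma. The torque equation fR = Iα (with α = a/R) gives f = kMa.
Combining, a = g sinθ/(1+k) and f = kMa = kMg sinθ/(1+k).
f = 0.4 × 6.33 × 10 × sin18.3° / 1.4 ≈ 5.68 N.

f ≈ 5.68 N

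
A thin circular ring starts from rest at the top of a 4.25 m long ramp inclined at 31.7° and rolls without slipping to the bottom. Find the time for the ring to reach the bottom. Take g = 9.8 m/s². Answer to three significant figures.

t ≈ 1.82 s

The moment of inertia is MR², giving k ≡ I/(MR²) = 1.
Along the incline Mg sinθ − f = Ma, and torque about the center fR = Iα = kMR²(a/R) gives f = kMa.
Hence a = g sinθ/(1+k) = 9.8×sin31.7°/2 = 2.575 m/s².
Starting from rest, L = ½at², so t = √(2L/a) = √(2×4.25/2.575) ≈ 1.82 s.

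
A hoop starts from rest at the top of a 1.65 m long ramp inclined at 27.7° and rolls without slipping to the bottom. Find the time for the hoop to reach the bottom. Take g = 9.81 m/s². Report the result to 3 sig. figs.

Here I = MR², so the shape factor k = I/(MR²) = 1.
Newton's second law down the slope: Mg sinθ − f = Ma. The torque equation fR = Iα (with α = a/R) gives f = kMa.
Hence a = g sinθ/(1+k) = 9.81×sin27.7°/2 = 2.28 m/s².
With constant a from rest, t = √(2L/a) = √(2·1.65/2.28) ≈ 1.20 s.

t ≈ 1.20 s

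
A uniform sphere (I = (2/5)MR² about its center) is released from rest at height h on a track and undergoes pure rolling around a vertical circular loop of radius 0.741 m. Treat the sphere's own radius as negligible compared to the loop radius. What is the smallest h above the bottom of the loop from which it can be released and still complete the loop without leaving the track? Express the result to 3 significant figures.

h_min ≈ 2.00 m

For this body I = (2/5)MR², i.e. k = I/(MR²) = 0.4.
At the top, contact is just lost when gravity alone supplies the centripetal force: Mg = Mv_top²/r, i.e. v_top² = gr.
With ω = v/R, the kinetic energy at speed v is ½(1+k)Mv² = (7/10)Mv².
Energy conservation from release (height h) to the top (height 2r): Mgh = Mg(2r) + (7/10)M·gr.
Thus h_min = 2r + (1+k)r/2 = r(2 + 1.4/2) = 0.741 × 2.7 ≈ 2.00 m.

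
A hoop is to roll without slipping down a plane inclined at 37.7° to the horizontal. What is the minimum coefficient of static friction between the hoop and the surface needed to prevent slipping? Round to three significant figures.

μ_min ≈ 0.386

Here I = MR², so the shape factor k = I/(MR²) = 1.
Newton's second law down the slope: Mg sinθ − f = Ma. The torque equation fR = Iα (with α = a/R) gives f = kMa.
These give a = g sinθ/(1+k) and the required friction f = kMg sinθ/(1+k).
With N = Mg cosθ, the no-slip condition f ≤ μN gives μ_min = f/N = k tanθ/(1+k).
μ_min = 1 × tan37.7° / 2 ≈ 0.386.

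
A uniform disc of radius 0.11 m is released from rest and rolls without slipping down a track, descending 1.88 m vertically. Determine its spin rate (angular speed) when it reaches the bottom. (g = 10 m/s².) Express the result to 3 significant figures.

ω ≈ 45.5 rad/s

The moment of inertia is (1/2)MR², giving k ≡ I/(MR²) = 0.5.
Rolling without slipping gives ω = v/R, so the total kinetic energy is ½Mv² + ½Iω² = ½(1+k)Mv² = (3/4)Mv².
Energy conservation Mgh = ½(1+k)Mv² gives v = √(2gh/(1+k)) = √(2 × 10 × 1.88 / 1.5) = 5.007 m/s.
Then ω = v/R = 5.007 / 0.11 ≈ 45.5 rad/s.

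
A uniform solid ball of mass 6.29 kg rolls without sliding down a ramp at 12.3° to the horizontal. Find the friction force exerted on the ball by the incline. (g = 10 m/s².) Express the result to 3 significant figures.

f ≈ 3.83 N

With I = (2/5)MR², the ratio k = I/(MR²) is 0.4.
Translational: Mg sinθ − f = Ma. Rotational about the CM: fR = Iα = kMRa, so f = kMa.
Combining, a = g sinθ/(1+k) and f = kMa = kMg sinθ/(1+k).
f = 0.4 × 6.29 × 10 × sin12.3° / 1.4 ≈ 3.83 N.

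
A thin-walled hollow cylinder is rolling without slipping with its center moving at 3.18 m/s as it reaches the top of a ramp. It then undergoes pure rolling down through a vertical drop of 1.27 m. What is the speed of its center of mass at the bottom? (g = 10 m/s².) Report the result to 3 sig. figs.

v ≈ 4.78 m/s

Here I = MR², so the shape factor k = I/(MR²) = 1.
Pure rolling means v = ωR; then KE = ½Mv² + ½I(v/R)² = ½(1+k)Mv² = Mv².
Energy conservation: Mv₀² + Mgh = Mv², so v² = v₀² + 2gh/(1+k).
v = √(3.18² + 2×10×1.27/2) = √22.81 ≈ 4.78 m/s.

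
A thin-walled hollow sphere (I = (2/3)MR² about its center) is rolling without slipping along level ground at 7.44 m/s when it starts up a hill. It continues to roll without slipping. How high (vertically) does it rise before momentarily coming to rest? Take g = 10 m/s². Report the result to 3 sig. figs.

h ≈ 4.61 m

With I = (2/3)MR², the ratio k = I/(MR²) is 2/3.
Rolling without slipping gives ω = v/R, so the total kinetic energy is ½Mv² + ½Iω² = ½(1+k)Mv² = (5/6)Mv².
At the top the kinetic energy is zero, so (5/6)Mv₀² = Mgh.
Thus h = (1+k)v₀²/(2g) = 1.667 × 7.44² / (2 × 10) ≈ 4.61 m.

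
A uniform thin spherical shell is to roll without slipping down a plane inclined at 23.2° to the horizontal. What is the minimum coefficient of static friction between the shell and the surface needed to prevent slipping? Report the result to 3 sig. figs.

The moment of inertia is (2/3)MR², giving k ≡ I/(MR²) = 2/3.
Translational: Mg sinθ − f = Ma. Rotational about the CM: fR = Iα = kMRa, so f = kMa.
These give a = g sinθ/(1+k) and the required friction f = kMg sinθ/(1+k).
With N = Mg cosθ, the no-slip condition f ≤ μN gives μ_min = f/N = k tanθ/(1+k).
μ_min = (2/3) × tan23.2° / 1.667 ≈ 0.171.

μ_min ≈ 0.171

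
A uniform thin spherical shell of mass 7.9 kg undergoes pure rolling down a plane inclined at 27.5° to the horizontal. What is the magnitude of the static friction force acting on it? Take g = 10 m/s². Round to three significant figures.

Here I = (2/3)MR², so the shape factor k = I/(MR²) = 2/3.
Along the incline Mg sinθ − f = Ma, and torque about the center fR = Iα = kMR²(a/R) gives f = kMa.
Combining, a = g sinθ/(1+k) and f = kMa = kMg sinθ/(1+k).
f = (2/3) × 7.9 × 10 × sin27.5° / 1.667 ≈ 14.6 N.

f ≈ 14.6 N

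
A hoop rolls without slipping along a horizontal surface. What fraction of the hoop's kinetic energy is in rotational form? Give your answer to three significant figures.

fraction ≈ 0.500

For this body I = MR², i.e. k = I/(MR²) = 1.
With ω = v/R, KE_trans = ½Mv² and KE_rot = ½Iω² = ½kMv², so KE_total = ½(1+k)Mv².
The rotational fraction is therefore k/(1+k) = 1/2 ≈ 0.500.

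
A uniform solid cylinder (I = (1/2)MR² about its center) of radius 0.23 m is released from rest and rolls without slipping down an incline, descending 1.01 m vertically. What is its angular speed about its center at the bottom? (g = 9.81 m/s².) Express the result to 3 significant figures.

ω ≈ 15.8 rad/s

The moment of inertia is (1/2)MR², giving k ≡ I/(MR²) = 0.5.
Pure rolling means v = ωR; then KE = ½Mv² + ½I(v/R)² = ½(1+k)Mv² = (3/4)Mv².
Energy conservation Mgh = ½(1+k)Mv² gives v = √(2gh/(1+k)) = √(2 × 9.81 × 1.01 / 1.5) = 3.635 m/s.
Then ω = v/R = 3.635 / 0.23 ≈ 15.8 rad/s.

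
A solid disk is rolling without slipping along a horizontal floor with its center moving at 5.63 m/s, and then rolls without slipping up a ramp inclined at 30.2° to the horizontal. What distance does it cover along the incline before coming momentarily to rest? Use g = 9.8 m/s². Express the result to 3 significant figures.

d ≈ 4.82 m

Here I = (1/2)MR², so the shape factor k = I/(MR²) = 0.5.
Since it rolls without slipping, ω = v/R and KE = ½Mv² + ½Iω² = ½(1+k)Mv² = (3/4)Mv².
Setting this equal to Mgh gives the vertical rise h = (1+k)v₀²/(2g) = 1.5×5.63²/(2×9.8) = 2.426 m.
Along the incline, d = h/sinθ = 2.426/sin30.2° ≈ 4.82 m.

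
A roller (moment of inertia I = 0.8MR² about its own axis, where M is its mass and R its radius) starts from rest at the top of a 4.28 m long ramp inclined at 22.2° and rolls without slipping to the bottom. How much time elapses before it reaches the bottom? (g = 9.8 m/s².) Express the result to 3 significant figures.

With I = 0.8MR², the ratio k = I/(MR²) is 0.8.
Newton's second law down the slope: Mg sinθ − f = Ma. The torque equation fR = Iα (with α = a/R) gives f = kMa.
Hence a = g sinθ/(1+k) = 9.8×sin22.2°/1.8 = 2.057 m/s².
With constant a from rest, t = √(2L/a) = √(2·4.28/2.057) ≈ 2.04 s.

t ≈ 2.04 s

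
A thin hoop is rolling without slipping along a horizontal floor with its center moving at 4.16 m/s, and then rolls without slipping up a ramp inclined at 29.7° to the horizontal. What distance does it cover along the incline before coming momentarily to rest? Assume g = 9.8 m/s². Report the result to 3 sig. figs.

Here I = MR², so the shape factor k = I/(MR²) = 1.
Pure rolling means v = ωR; then KE = ½Mv² + ½I(v/R)² = ½(1+k)Mv² = Mv².
Setting this equal to Mgh gives the vertical rise h = (1+k)v₀²/(2g) = 2×4.16²/(2×9.8) = 1.766 m.
Along the incline, d = h/sinθ = 1.766/sin29.7° ≈ 3.56 m.

d ≈ 3.56 m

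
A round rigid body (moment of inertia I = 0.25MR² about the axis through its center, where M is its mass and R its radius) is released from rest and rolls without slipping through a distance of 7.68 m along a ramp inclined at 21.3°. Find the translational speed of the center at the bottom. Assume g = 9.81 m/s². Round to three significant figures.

For this body I = 0.25MR², i.e. k = I/(MR²) = 0.25.
Pure rolling means v = ωR; then KE = ½Mv² + ½I(v/R)² = ½(1+k)Mv² = (5/8)Mv².
The vertical drop is h = L sinθ = 7.68 × sin21.3° = 2.79 m.
Setting Mgh = (5/8)Mv² gives v = √(2gh/(1+k)) = √(2·9.81·2.79/1.25) ≈ 6.62 m/s.

v ≈ 6.62 m/s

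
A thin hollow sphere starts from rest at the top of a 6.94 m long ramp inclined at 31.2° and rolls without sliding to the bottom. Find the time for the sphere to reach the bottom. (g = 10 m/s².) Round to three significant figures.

For this body I = (2/3)MR², i.e. k = I/(MR²) = 2/3.
Translational: Mg sinθ − f = Ma. Rotational about the CM: fR = Iα = kMRa, so f = kMa.
Hence a = g sinθ/(1+k) = 10×sin31.2°/1.667 = 3.108 m/s².
With constant a from rest, t = √(2L/a) = √(2·6.94/3.108) ≈ 2.11 s.

t ≈ 2.11 s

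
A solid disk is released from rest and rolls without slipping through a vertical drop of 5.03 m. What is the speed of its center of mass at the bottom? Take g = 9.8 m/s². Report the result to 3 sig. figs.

v ≈ 8.11 m/s

Here I = (1/2)MR², so the shape factor k = I/(MR²) = 0.5.
The rolling condition ω = v/R makes the rotational term ½I(v/R)² = ½kMv², so KE_total = ½(1+k)Mv² = (3/4)Mv².
Setting Mgh = (3/4)Mv² gives v = √(2gh/(1+k)) = √(2·9.8·5.03/1.5) ≈ 8.11 m/s.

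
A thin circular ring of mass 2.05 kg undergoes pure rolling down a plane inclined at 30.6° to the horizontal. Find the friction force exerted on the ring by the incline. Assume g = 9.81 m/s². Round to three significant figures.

f ≈ 5.12 N

For this body I = MR², i.e. k = I/(MR²) = 1.
Along the incline Mg sinθ − f = Ma, and torque about the center fR = Iα = kMR²(a/R) gives f = kMa.
Combining, a = g sinθ/(1+k) and f = kMa = kMg sinθ/(1+k).
f = 1 × 2.05 × 9.81 × sin30.6° / 2 ≈ 5.12 N.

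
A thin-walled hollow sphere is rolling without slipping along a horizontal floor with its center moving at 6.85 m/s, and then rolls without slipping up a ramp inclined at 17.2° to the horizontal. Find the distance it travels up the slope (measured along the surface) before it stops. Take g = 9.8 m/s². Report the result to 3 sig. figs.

d ≈ 13.5 m

The moment of inertia is (2/3)MR², giving k ≡ I/(MR²) = 2/3.
Since it rolls without slipping, ω = v/R and KE = ½Mv² + ½Iω² = ½(1+k)Mv² = (5/6)Mv².
Setting this equal to Mgh gives the vertical rise h = (1+k)v₀²/(2g) = 1.667×6.85²/(2×9.8) = 3.99 m.
Along the incline, d = h/sinθ = 3.99/sin17.2° ≈ 13.5 m.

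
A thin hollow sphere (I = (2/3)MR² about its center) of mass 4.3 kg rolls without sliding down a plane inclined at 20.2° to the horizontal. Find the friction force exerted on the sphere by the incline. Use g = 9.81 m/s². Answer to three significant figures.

Here I = (2/3)MR², so the shape factor k = I/(MR²) = 2/3.
Newton's second law down the slope: Mg sinθ − f = Ma. The torque equation fR = Iα (with α = a/R) gives f = kMa.
Combining, a = g sinθ/(1+k) and f = kMa = kMg sinθ/(1+k).
f = (2/3) × 4.3 × 9.81 × sin20.2° / 1.667 ≈ 5.83 N.

f ≈ 5.83 N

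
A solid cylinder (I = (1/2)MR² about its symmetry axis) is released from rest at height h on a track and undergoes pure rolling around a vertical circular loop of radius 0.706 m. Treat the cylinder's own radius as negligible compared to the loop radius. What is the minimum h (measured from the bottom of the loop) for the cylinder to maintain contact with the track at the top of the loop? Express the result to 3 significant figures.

The moment of inertia is (1/2)MR², giving k ≡ I/(MR²) = 0.5.
At the top, contact is just lost when gravity alone supplies the centripetal force: Mg = Mv_top²/r, i.e. v_top² = gr.
With ω = v/R, the kinetic energy at speed v is ½(1+k)Mv² = (3/4)Mv².
Energy conservation from release (height h) to the top (height 2r): Mgh = Mg(2r) + (3/4)M·gr.
Thus h_min = 2r + (1+k)r/2 = r(2 + 1.5/2) = 0.706 × 2.75 ≈ 1.94 m.

h_min ≈ 1.94 m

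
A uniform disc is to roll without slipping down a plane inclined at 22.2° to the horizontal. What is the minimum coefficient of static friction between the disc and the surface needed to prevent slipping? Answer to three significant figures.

μ_min ≈ 0.136

With I = (1/2)MR², the ratio k = I/(MR²) is 0.5.
Along the incline Mg sinθ − f = Ma, and torque about the center fR = Iα = kMR²(a/R) gives f = kMa.
These give a = g sinθ/(1+k) and the required friction f = kMg sinθ/(1+k).
With N = Mg cosθ, the no-slip condition f ≤ μN gives μ_min = f/N = k tanθ/(1+k).
μ_min = 0.5 × tan22.2° / 1.5 ≈ 0.136.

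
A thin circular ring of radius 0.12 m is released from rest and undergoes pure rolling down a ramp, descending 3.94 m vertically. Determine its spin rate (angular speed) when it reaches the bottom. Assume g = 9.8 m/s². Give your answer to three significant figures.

With I = MR², the ratio k = I/(MR²) is 1.
Rolling without slipping gives ω = v/R, so the total kinetic energy is ½Mv² + ½Iω² = ½(1+k)Mv² = Mv².
Energy conservation Mgh = ½(1+k)Mv² gives v = √(2gh/(1+k)) = √(2 × 9.8 × 3.94 / 2) = 6.214 m/s.
Then ω = v/R = 6.214 / 0.12 ≈ 51.8 rad/s.

ω ≈ 51.8 rad/s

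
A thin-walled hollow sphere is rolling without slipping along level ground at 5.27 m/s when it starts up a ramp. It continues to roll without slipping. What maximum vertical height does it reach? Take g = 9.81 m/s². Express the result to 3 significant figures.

With I = (2/3)MR², the ratio k = I/(MR²) is 2/3.
Pure rolling means v = ωR; then KE = ½Mv² + ½I(v/R)² = ½(1+k)Mv² = (5/6)Mv².
All of this converts to potential energy at the highest point: (5/6)Mv₀² = Mgh.
Thus h = (1+k)v₀²/(2g) = 1.667 × 5.27² / (2 × 9.81) ≈ 2.36 m.

h ≈ 2.36 m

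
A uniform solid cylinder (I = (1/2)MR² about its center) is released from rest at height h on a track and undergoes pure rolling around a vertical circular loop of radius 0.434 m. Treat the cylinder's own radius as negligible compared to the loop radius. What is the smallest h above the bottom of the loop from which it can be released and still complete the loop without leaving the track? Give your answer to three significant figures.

Here I = (1/2)MR², so the shape factor k = I/(MR²) = 0.5.
At the top of the loop, the minimum-contact condition is Mg = Mv_top²/r, so v_top² = gr.
With ω = v/R, the kinetic energy at speed v is ½(1+k)Mv² = (3/4)Mv².
Energy conservation from release (height h) to the top (height 2r): Mgh = Mg(2r) + (3/4)M·gr.
Thus h_min = 2r + (1+k)r/2 = r(2 + 1.5/2) = 0.434 × 2.75 ≈ 1.19 m.

h_min ≈ 1.19 m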